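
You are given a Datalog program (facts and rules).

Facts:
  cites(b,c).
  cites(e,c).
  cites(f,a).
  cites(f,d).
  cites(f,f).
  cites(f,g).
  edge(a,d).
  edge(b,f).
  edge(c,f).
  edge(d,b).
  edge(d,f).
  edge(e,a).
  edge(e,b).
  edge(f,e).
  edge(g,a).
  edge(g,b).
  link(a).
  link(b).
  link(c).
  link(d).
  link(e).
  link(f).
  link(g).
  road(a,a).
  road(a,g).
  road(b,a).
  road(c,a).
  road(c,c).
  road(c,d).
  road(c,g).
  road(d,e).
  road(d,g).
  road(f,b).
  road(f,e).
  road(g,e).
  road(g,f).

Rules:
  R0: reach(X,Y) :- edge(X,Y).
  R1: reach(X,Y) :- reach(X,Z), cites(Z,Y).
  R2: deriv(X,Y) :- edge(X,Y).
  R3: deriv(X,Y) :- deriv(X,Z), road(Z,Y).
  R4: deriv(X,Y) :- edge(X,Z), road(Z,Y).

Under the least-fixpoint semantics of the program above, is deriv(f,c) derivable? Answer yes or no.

no

round 1: derive deriv(a,d) via R2 from edge(a,d)
round 1: derive deriv(b,f) via R2 from edge(b,f)
round 1: derive deriv(c,f) via R2 from edge(c,f)
round 1: derive deriv(d,b) via R2 from edge(d,b)
round 1: derive deriv(d,f) via R2 from edge(d,f)
round 1: derive deriv(e,a) via R2 from edge(e,a)
round 1: derive deriv(e,b) via R2 from edge(e,b)
round 1: derive deriv(f,e) via R2 from edge(f,e)
round 1: derive deriv(g,a) via R2 from edge(g,a)
round 1: derive deriv(g,b) via R2 from edge(g,b)
round 1: derive deriv(a,e) via R4 from edge(a,d), road(d,e)
round 1: derive deriv(a,g) via R4 from edge(a,d), road(d,g)
round 1: derive deriv(b,b) via R4 from edge(b,f), road(f,b)
round 1: derive deriv(b,e) via R4 from edge(b,f), road(f,e)
round 1: derive deriv(c,b) via R4 from edge(c,f), road(f,b)
round 1: derive deriv(c,e) via R4 from edge(c,f), road(f,e)
round 1: derive deriv(d,a) via R4 from edge(d,b), road(b,a)
round 1: derive deriv(d,e) via R4 from edge(d,f), road(f,e)
round 1: derive deriv(e,g) via R4 from edge(e,a), road(a,g)
round 1: derive deriv(g,g) via R4 from edge(g,a), road(a,g)
round 2: derive deriv(a,f) via R3 from deriv(a,g), road(g,f)
round 2: derive deriv(b,a) via R3 from deriv(b,b), road(b,a)
round 2: derive deriv(c,a) via R3 from deriv(c,b), road(b,a)
round 2: derive deriv(d,g) via R3 from deriv(d,a), road(a,g)
round 2: derive deriv(e,e) via R3 from deriv(e,g), road(g,e)
round 2: derive deriv(e,f) via R3 from deriv(e,g), road(g,f)
round 2: derive deriv(g,e) via R3 from deriv(g,g), road(g,e)
round 2: derive deriv(g,f) via R3 from deriv(g,g), road(g,f)
round 3: derive deriv(a,b) via R3 from deriv(a,f), road(f,b)
round 3: derive deriv(b,g) via R3 from deriv(b,a), road(a,g)
round 3: derive deriv(c,g) via R3 from deriv(c,a), road(a,g)
round 4: derive deriv(a,a) via R3 from deriv(a,b), road(b,a)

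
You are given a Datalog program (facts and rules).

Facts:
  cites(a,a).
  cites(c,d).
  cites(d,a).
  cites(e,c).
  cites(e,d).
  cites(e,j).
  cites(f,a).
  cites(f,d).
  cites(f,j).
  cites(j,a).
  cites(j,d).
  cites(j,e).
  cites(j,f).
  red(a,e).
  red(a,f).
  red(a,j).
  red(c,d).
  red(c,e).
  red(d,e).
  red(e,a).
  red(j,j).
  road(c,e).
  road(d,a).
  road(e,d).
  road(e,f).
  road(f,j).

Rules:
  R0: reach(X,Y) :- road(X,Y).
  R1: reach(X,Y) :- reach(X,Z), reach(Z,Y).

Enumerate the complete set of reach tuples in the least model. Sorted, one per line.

reach(c,a)
reach(c,d)
reach(c,e)
reach(c,f)
reach(c,j)
reach(d,a)
reach(e,a)
reach(e,d)
reach(e,f)
reach(e,j)
reach(f,j)

round 1: derive reach(c,e) via R0 from road(c,e)
round 1: derive reach(d,a) via R0 from road(d,a)
round 1: derive reach(e,d) via R0 from road(e,d)
round 1: derive reach(e,f) via R0 from road(e,f)
round 1: derive reach(f,j) via R0 from road(f,j)
round 2: derive reach(c,d) via R1 from reach(c,e), reach(e,d)
round 2: derive reach(c,f) via R1 from reach(c,e), reach(e,f)
round 2: derive reach(e,a) via R1 from reach(e,d), reach(d,a)
round 2: derive reach(e,j) via R1 from reach(e,f), reach(f,j)
round 3: derive reach(c,a) via R1 from reach(c,d), reach(d,a)
round 3: derive reach(c,j) via R1 from reach(c,e), reach(e,j)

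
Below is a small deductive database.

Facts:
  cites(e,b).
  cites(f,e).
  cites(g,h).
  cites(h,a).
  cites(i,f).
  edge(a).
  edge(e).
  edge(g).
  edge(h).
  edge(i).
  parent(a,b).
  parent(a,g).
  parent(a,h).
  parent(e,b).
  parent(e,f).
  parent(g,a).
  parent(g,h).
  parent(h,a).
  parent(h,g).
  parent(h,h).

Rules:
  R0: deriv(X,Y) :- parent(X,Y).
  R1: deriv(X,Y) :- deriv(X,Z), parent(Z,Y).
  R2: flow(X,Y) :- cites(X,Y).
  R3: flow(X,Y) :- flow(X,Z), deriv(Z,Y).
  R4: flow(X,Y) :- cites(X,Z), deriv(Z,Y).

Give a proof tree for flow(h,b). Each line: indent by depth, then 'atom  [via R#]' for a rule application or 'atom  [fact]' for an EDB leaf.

round 1: derive deriv(a,b) via R0 from parent(a,b)
round 1: derive deriv(a,g) via R0 from parent(a,g)
round 1: derive deriv(a,h) via R0 from parent(a,h)
round 1: derive deriv(e,b) via R0 from parent(e,b)
round 1: derive deriv(e,f) via R0 from parent(e,f)
round 1: derive deriv(g,a) via R0 from parent(g,a)
round 1: derive deriv(g,h) via R0 from parent(g,h)
round 1: derive deriv(h,a) via R0 from parent(h,a)
round 1: derive deriv(h,g) via R0 from parent(h,g)
round 1: derive deriv(h,h) via R0 from parent(h,h)
round 1: derive flow(e,b) via R2 from cites(e,b)
round 1: derive flow(f,e) via R2 from cites(f,e)
round 1: derive flow(g,h) via R2 from cites(g,h)
round 1: derive flow(h,a) via R2 from cites(h,a)
round 1: derive flow(i,f) via R2 from cites(i,f)
round 2: derive deriv(a,a) via R1 from deriv(a,g), parent(g,a)
round 2: derive deriv(g,b) via R1 from deriv(g,a), parent(a,b)
round 2: derive deriv(g,g) via R1 from deriv(g,a), parent(a,g)
round 2: derive deriv(h,b) via R1 from deriv(h,a), parent(a,b)
round 2: derive flow(f,b) via R3 from flow(f,e), deriv(e,b)
round 2: derive flow(f,f) via R3 from flow(f,e), deriv(e,f)
round 2: derive flow(g,a) via R3 from flow(g,h), deriv(h,a)
round 2: derive flow(g,g) via R3 from flow(g,h), deriv(h,g)
round 2: derive flow(h,b) via R3 from flow(h,a), deriv(a,b)
round 2: derive flow(h,g) via R3 from flow(h,a), deriv(a,g)
round 2: derive flow(h,h) via R3 from flow(h,a), deriv(a,h)
round 3: derive flow(g,b) via R3 from flow(g,a), deriv(a,b)

flow(h,b)  [via R3]
  flow(h,a)  [via R2]
    cites(h,a)  [fact]
  deriv(a,b)  [via R0]
    parent(a,b)  [fact]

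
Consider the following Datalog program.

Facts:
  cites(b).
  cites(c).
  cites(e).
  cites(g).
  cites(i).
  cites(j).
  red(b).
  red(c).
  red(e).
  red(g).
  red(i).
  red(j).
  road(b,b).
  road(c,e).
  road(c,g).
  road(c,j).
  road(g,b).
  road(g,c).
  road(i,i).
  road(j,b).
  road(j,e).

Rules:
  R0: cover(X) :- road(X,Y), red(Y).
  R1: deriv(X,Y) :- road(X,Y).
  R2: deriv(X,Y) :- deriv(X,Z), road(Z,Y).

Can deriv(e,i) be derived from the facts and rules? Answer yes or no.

round 1: derive deriv(b,b) via R1 from road(b,b)
round 1: derive deriv(c,e) via R1 from road(c,e)
round 1: derive deriv(c,g) via R1 from road(c,g)
round 1: derive deriv(c,j) via R1 from road(c,j)
round 1: derive deriv(g,b) via R1 from road(g,b)
round 1: derive deriv(g,c) via R1 from road(g,c)
round 1: derive deriv(i,i) via R1 from road(i,i)
round 1: derive deriv(j,b) via R1 from road(j,b)
round 1: derive deriv(j,e) via R1 from road(j,e)
round 2: derive deriv(c,b) via R2 from deriv(c,g), road(g,b)
round 2: derive deriv(c,c) via R2 from deriv(c,g), road(g,c)
round 2: derive deriv(g,e) via R2 from deriv(g,c), road(c,e)
round 2: derive deriv(g,g) via R2 from deriv(g,c), road(c,g)
round 2: derive deriv(g,j) via R2 from deriv(g,c), road(c,j)

no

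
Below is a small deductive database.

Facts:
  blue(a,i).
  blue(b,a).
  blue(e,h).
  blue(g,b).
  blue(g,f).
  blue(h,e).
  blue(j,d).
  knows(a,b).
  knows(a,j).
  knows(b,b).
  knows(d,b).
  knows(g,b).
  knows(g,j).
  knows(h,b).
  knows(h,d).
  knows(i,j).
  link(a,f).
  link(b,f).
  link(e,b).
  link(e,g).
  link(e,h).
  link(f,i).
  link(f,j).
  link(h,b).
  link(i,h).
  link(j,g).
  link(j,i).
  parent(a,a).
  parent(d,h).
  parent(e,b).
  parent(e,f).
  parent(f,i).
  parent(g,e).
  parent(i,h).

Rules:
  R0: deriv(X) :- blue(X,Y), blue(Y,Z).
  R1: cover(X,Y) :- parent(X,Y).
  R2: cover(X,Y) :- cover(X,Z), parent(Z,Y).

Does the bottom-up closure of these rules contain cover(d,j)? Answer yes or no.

no

round 1: derive cover(a,a) via R1 from parent(a,a)
round 1: derive cover(d,h) via R1 from parent(d,h)
round 1: derive cover(e,b) via R1 from parent(e,b)
round 1: derive cover(e,f) via R1 from parent(e,f)
round 1: derive cover(f,i) via R1 from parent(f,i)
round 1: derive cover(g,e) via R1 from parent(g,e)
round 1: derive cover(i,h) via R1 from parent(i,h)
round 2: derive cover(e,i) via R2 from cover(e,f), parent(f,i)
round 2: derive cover(f,h) via R2 from cover(f,i), parent(i,h)
round 2: derive cover(g,b) via R2 from cover(g,e), parent(e,b)
round 2: derive cover(g,f) via R2 from cover(g,e), parent(e,f)
round 3: derive cover(e,h) via R2 from cover(e,i), parent(i,h)
round 3: derive cover(g,i) via R2 from cover(g,f), parent(f,i)
round 4: derive cover(g,h) via R2 from cover(g,i), parent(i,h)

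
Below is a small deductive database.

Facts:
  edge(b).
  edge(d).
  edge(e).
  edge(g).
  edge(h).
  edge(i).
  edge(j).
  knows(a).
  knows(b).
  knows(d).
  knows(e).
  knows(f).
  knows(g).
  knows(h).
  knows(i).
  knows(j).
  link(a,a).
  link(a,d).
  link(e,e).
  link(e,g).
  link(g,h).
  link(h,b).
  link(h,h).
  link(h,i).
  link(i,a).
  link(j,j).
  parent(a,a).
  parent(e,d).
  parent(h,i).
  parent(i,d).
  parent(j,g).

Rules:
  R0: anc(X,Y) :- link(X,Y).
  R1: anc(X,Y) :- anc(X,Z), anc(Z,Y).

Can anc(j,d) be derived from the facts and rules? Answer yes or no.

no

round 1: derive anc(a,a) via R0 from link(a,a)
round 1: derive anc(a,d) via R0 from link(a,d)
round 1: derive anc(e,e) via R0 from link(e,e)
round 1: derive anc(e,g) via R0 from link(e,g)
round 1: derive anc(g,h) via R0 from link(g,h)
round 1: derive anc(h,b) via R0 from link(h,b)
round 1: derive anc(h,h) via R0 from link(h,h)
round 1: derive anc(h,i) via R0 from link(h,i)
round 1: derive anc(i,a) via R0 from link(i,a)
round 1: derive anc(j,j) via R0 from link(j,j)
round 2: derive anc(e,h) via R1 from anc(e,g), anc(g,h)
round 2: derive anc(g,b) via R1 from anc(g,h), anc(h,b)
round 2: derive anc(g,i) via R1 from anc(g,h), anc(h,i)
round 2: derive anc(h,a) via R1 from anc(h,i), anc(i,a)
round 2: derive anc(i,d) via R1 from anc(i,a), anc(a,d)
round 3: derive anc(e,a) via R1 from anc(e,h), anc(h,a)
round 3: derive anc(e,b) via R1 from anc(e,g), anc(g,b)
round 3: derive anc(e,i) via R1 from anc(e,g), anc(g,i)
round 3: derive anc(g,a) via R1 from anc(g,h), anc(h,a)
round 3: derive anc(g,d) via R1 from anc(g,i), anc(i,d)
round 3: derive anc(h,d) via R1 from anc(h,a), anc(a,d)
round 4: derive anc(e,d) via R1 from anc(e,a), anc(a,d)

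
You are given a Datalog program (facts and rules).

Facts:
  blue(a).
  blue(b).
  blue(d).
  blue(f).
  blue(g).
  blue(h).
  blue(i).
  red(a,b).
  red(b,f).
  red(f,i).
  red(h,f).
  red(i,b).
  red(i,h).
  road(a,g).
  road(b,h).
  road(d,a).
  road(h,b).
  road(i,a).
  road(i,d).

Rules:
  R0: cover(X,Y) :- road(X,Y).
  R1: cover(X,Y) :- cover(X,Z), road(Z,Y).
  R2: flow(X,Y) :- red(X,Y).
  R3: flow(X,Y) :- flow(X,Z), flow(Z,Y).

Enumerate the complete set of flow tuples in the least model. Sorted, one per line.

round 1: derive flow(a,b) via R2 from red(a,b)
round 1: derive flow(b,f) via R2 from red(b,f)
round 1: derive flow(f,i) via R2 from red(f,i)
round 1: derive flow(h,f) via R2 from red(h,f)
round 1: derive flow(i,b) via R2 from red(i,b)
round 1: derive flow(i,h) via R2 from red(i,h)
round 2: derive flow(a,f) via R3 from flow(a,b), flow(b,f)
round 2: derive flow(b,i) via R3 from flow(b,f), flow(f,i)
round 2: derive flow(f,b) via R3 from flow(f,i), flow(i,b)
round 2: derive flow(f,h) via R3 from flow(f,i), flow(i,h)
round 2: derive flow(h,i) via R3 from flow(h,f), flow(f,i)
round 2: derive flow(i,f) via R3 from flow(i,b), flow(b,f)
round 3: derive flow(a,h) via R3 from flow(a,f), flow(f,h)
round 3: derive flow(a,i) via R3 from flow(a,b), flow(b,i)
round 3: derive flow(b,b) via R3 from flow(b,f), flow(f,b)
round 3: derive flow(b,h) via R3 from flow(b,f), flow(f,h)
round 3: derive flow(f,f) via R3 from flow(f,b), flow(b,f)
round 3: derive flow(h,b) via R3 from flow(h,f), flow(f,b)
round 3: derive flow(h,h) via R3 from flow(h,f), flow(f,h)
round 3: derive flow(i,i) via R3 from flow(i,b), flow(b,i)

flow(a,b)
flow(a,f)
flow(a,h)
flow(a,i)
flow(b,b)
flow(b,f)
flow(b,h)
flow(b,i)
flow(f,b)
flow(f,f)
flow(f,h)
flow(f,i)
flow(h,b)
flow(h,f)
flow(h,h)
flow(h,i)
flow(i,b)
flow(i,f)
flow(i,h)
flow(i,i)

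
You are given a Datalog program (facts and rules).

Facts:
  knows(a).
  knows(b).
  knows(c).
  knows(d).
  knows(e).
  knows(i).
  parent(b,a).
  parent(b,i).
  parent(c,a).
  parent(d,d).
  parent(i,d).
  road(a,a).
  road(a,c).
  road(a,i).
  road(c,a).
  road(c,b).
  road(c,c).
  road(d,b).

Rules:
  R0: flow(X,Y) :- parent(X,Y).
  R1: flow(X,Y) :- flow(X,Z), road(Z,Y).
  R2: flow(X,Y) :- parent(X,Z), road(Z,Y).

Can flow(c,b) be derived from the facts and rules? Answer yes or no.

yes

round 1: derive flow(b,a) via R0 from parent(b,a)
round 1: derive flow(b,i) via R0 from parent(b,i)
round 1: derive flow(c,a) via R0 from parent(c,a)
round 1: derive flow(d,d) via R0 from parent(d,d)
round 1: derive flow(i,d) via R0 from parent(i,d)
round 1: derive flow(b,c) via R2 from parent(b,a), road(a,c)
round 1: derive flow(c,c) via R2 from parent(c,a), road(a,c)
round 1: derive flow(c,i) via R2 from parent(c,a), road(a,i)
round 1: derive flow(d,b) via R2 from parent(d,d), road(d,b)
round 1: derive flow(i,b) via R2 from parent(i,d), road(d,b)
round 2: derive flow(b,b) via R1 from flow(b,c), road(c,b)
round 2: derive flow(c,b) via R1 from flow(c,c), road(c,b)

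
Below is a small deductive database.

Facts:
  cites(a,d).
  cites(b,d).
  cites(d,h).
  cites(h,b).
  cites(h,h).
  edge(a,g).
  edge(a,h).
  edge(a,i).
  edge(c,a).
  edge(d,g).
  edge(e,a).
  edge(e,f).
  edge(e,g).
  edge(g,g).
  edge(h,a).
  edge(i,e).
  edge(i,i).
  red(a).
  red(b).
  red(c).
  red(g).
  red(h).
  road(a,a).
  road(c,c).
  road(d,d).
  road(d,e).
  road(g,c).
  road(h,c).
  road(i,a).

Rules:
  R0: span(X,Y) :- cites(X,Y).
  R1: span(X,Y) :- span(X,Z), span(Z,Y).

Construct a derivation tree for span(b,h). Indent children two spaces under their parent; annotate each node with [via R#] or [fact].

round 1: derive span(a,d) via R0 from cites(a,d)
round 1: derive span(b,d) via R0 from cites(b,d)
round 1: derive span(d,h) via R0 from cites(d,h)
round 1: derive span(h,b) via R0 from cites(h,b)
round 1: derive span(h,h) via R0 from cites(h,h)
round 2: derive span(a,h) via R1 from span(a,d), span(d,h)
round 2: derive span(b,h) via R1 from span(b,d), span(d,h)
round 2: derive span(d,b) via R1 from span(d,h), span(h,b)
round 2: derive span(h,d) via R1 from span(h,b), span(b,d)
round 3: derive span(a,b) via R1 from span(a,d), span(d,b)
round 3: derive span(b,b) via R1 from span(b,d), span(d,b)
round 3: derive span(d,d) via R1 from span(d,b), span(b,d)

span(b,h)  [via R1]
  span(b,d)  [via R0]
    cites(b,d)  [fact]
  span(d,h)  [via R0]
    cites(d,h)  [fact]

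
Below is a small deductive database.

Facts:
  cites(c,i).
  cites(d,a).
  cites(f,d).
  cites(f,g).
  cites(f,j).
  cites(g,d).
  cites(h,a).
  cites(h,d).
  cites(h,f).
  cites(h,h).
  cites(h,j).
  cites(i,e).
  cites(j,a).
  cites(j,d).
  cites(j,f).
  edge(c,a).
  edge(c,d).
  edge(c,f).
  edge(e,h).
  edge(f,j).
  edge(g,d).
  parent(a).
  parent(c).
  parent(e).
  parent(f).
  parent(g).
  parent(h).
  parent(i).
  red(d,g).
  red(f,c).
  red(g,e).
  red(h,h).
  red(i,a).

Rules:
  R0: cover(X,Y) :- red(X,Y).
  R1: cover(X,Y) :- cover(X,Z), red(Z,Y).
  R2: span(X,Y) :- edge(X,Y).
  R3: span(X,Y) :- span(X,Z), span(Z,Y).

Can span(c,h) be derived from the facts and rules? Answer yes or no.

no

round 1: derive span(c,a) via R2 from edge(c,a)
round 1: derive span(c,d) via R2 from edge(c,d)
round 1: derive span(c,f) via R2 from edge(c,f)
round 1: derive span(e,h) via R2 from edge(e,h)
round 1: derive span(f,j) via R2 from edge(f,j)
round 1: derive span(g,d) via R2 from edge(g,d)
round 2: derive span(c,j) via R3 from span(c,f), span(f,j)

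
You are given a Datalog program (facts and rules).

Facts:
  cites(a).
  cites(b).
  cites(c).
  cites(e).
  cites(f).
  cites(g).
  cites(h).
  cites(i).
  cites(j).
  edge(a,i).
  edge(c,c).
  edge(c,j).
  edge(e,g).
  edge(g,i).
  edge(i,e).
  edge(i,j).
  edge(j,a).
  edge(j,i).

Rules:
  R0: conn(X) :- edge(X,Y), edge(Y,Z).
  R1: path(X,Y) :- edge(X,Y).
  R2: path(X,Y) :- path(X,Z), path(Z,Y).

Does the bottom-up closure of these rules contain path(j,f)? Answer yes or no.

round 1: derive path(a,i) via R1 from edge(a,i)
round 1: derive path(c,c) via R1 from edge(c,c)
round 1: derive path(c,j) via R1 from edge(c,j)
round 1: derive path(e,g) via R1 from edge(e,g)
round 1: derive path(g,i) via R1 from edge(g,i)
round 1: derive path(i,e) via R1 from edge(i,e)
round 1: derive path(i,j) via R1 from edge(i,j)
round 1: derive path(j,a) via R1 from edge(j,a)
round 1: derive path(j,i) via R1 from edge(j,i)
round 2: derive path(a,e) via R2 from path(a,i), path(i,e)
round 2: derive path(a,j) via R2 from path(a,i), path(i,j)
round 2: derive path(c,a) via R2 from path(c,j), path(j,a)
round 2: derive path(c,i) via R2 from path(c,j), path(j,i)
round 2: derive path(e,i) via R2 from path(e,g), path(g,i)
round 2: derive path(g,e) via R2 from path(g,i), path(i,e)
round 2: derive path(g,j) via R2 from path(g,i), path(i,j)
round 2: derive path(i,a) via R2 from path(i,j), path(j,a)
round 2: derive path(i,g) via R2 from path(i,e), path(e,g)
round 2: derive path(i,i) via R2 from path(i,j), path(j,i)
round 2: derive path(j,e) via R2 from path(j,i), path(i,e)
round 2: derive path(j,j) via R2 from path(j,i), path(i,j)
round 3: derive path(a,a) via R2 from path(a,i), path(i,a)
round 3: derive path(a,g) via R2 from path(a,e), path(e,g)
round 3: derive path(c,e) via R2 from path(c,a), path(a,e)
round 3: derive path(c,g) via R2 from path(c,i), path(i,g)
round 3: derive path(e,a) via R2 from path(e,i), path(i,a)
round 3: derive path(e,e) via R2 from path(e,g), path(g,e)
round 3: derive path(e,j) via R2 from path(e,g), path(g,j)
round 3: derive path(g,a) via R2 from path(g,i), path(i,a)
round 3: derive path(g,g) via R2 from path(g,e), path(e,g)
round 3: derive path(j,g) via R2 from path(j,e), path(e,g)

no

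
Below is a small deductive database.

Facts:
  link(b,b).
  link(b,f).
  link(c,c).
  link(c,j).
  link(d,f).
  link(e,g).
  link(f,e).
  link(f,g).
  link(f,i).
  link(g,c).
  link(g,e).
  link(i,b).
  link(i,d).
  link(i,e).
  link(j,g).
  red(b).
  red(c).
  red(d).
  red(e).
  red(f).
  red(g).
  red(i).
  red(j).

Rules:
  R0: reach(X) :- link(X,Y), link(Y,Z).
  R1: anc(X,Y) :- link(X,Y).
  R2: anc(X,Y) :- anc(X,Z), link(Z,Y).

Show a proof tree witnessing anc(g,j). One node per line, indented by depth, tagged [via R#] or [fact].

anc(g,j)  [via R2]
  anc(g,c)  [via R1]
    link(g,c)  [fact]
  link(c,j)  [fact]

round 1: derive anc(b,b) via R1 from link(b,b)
round 1: derive anc(b,f) via R1 from link(b,f)
round 1: derive anc(c,c) via R1 from link(c,c)
round 1: derive anc(c,j) via R1 from link(c,j)
round 1: derive anc(d,f) via R1 from link(d,f)
round 1: derive anc(e,g) via R1 from link(e,g)
round 1: derive anc(f,e) via R1 from link(f,e)
round 1: derive anc(f,g) via R1 from link(f,g)
round 1: derive anc(f,i) via R1 from link(f,i)
round 1: derive anc(g,c) via R1 from link(g,c)
round 1: derive anc(g,e) via R1 from link(g,e)
round 1: derive anc(i,b) via R1 from link(i,b)
round 1: derive anc(i,d) via R1 from link(i,d)
round 1: derive anc(i,e) via R1 from link(i,e)
round 1: derive anc(j,g) via R1 from link(j,g)
round 2: derive anc(b,e) via R2 from anc(b,f), link(f,e)
round 2: derive anc(b,g) via R2 from anc(b,f), link(f,g)
round 2: derive anc(b,i) via R2 from anc(b,f), link(f,i)
round 2: derive anc(c,g) via R2 from anc(c,j), link(j,g)
round 2: derive anc(d,e) via R2 from anc(d,f), link(f,e)
round 2: derive anc(d,g) via R2 from anc(d,f), link(f,g)
round 2: derive anc(d,i) via R2 from anc(d,f), link(f,i)
round 2: derive anc(e,c) via R2 from anc(e,g), link(g,c)
round 2: derive anc(e,e) via R2 from anc(e,g), link(g,e)
round 2: derive anc(f,b) via R2 from anc(f,i), link(i,b)
round 2: derive anc(f,c) via R2 from anc(f,g), link(g,c)
round 2: derive anc(f,d) via R2 from anc(f,i), link(i,d)
round 2: derive anc(g,g) via R2 from anc(g,e), link(e,g)
round 2: derive anc(g,j) via R2 from anc(g,c), link(c,j)
round 2: derive anc(i,f) via R2 from anc(i,b), link(b,f)
round 2: derive anc(i,g) via R2 from anc(i,e), link(e,g)
round 2: derive anc(j,c) via R2 from anc(j,g), link(g,c)
round 2: derive anc(j,e) via R2 from anc(j,g), link(g,e)
round 3: derive anc(b,c) via R2 from anc(b,g), link(g,c)
round 3: derive anc(b,d) via R2 from anc(b,i), link(i,d)
round 3: derive anc(c,e) via R2 from anc(c,g), link(g,e)
round 3: derive anc(d,b) via R2 from anc(d,i), link(i,b)
round 3: derive anc(d,c) via R2 from anc(d,g), link(g,c)
round 3: derive anc(d,d) via R2 from anc(d,i), link(i,d)
round 3: derive anc(e,j) via R2 from anc(e,c), link(c,j)
round 3: derive anc(f,f) via R2 from anc(f,b), link(b,f)
round 3: derive anc(f,j) via R2 from anc(f,c), link(c,j)
round 3: derive anc(i,c) via R2 from anc(i,g), link(g,c)
round 3: derive anc(i,i) via R2 from anc(i,f), link(f,i)
round 3: derive anc(j,j) via R2 from anc(j,c), link(c,j)
round 4: derive anc(b,j) via R2 from anc(b,c), link(c,j)
round 4: derive anc(d,j) via R2 from anc(d,c), link(c,j)
round 4: derive anc(i,j) via R2 from anc(i,c), link(c,j)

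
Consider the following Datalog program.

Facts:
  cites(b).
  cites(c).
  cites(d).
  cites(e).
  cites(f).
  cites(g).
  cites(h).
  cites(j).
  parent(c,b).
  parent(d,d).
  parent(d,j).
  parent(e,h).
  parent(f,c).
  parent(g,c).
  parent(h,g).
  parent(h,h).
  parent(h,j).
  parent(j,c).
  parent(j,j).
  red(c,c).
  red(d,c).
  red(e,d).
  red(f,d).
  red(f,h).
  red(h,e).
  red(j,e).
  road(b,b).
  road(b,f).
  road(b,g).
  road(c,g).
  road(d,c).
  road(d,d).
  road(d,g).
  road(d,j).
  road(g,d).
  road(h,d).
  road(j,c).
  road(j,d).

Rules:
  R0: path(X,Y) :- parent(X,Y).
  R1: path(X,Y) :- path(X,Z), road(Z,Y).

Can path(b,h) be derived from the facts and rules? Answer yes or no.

round 1: derive path(c,b) via R0 from parent(c,b)
round 1: derive path(d,d) via R0 from parent(d,d)
round 1: derive path(d,j) via R0 from parent(d,j)
round 1: derive path(e,h) via R0 from parent(e,h)
round 1: derive path(f,c) via R0 from parent(f,c)
round 1: derive path(g,c) via R0 from parent(g,c)
round 1: derive path(h,g) via R0 from parent(h,g)
round 1: derive path(h,h) via R0 from parent(h,h)
round 1: derive path(h,j) via R0 from parent(h,j)
round 1: derive path(j,c) via R0 from parent(j,c)
round 1: derive path(j,j) via R0 from parent(j,j)
round 2: derive path(c,f) via R1 from path(c,b), road(b,f)
round 2: derive path(c,g) via R1 from path(c,b), road(b,g)
round 2: derive path(d,c) via R1 from path(d,d), road(d,c)
round 2: derive path(d,g) via R1 from path(d,d), road(d,g)
round 2: derive path(e,d) via R1 from path(e,h), road(h,d)
round 2: derive path(f,g) via R1 from path(f,c), road(c,g)
round 2: derive path(g,g) via R1 from path(g,c), road(c,g)
round 2: derive path(h,c) via R1 from path(h,j), road(j,c)
round 2: derive path(h,d) via R1 from path(h,g), road(g,d)
round 2: derive path(j,d) via R1 from path(j,j), road(j,d)
round 2: derive path(j,g) via R1 from path(j,c), road(c,g)
round 3: derive path(c,d) via R1 from path(c,g), road(g,d)
round 3: derive path(e,c) via R1 from path(e,d), road(d,c)
round 3: derive path(e,g) via R1 from path(e,d), road(d,g)
round 3: derive path(e,j) via R1 from path(e,d), road(d,j)
round 3: derive path(f,d) via R1 from path(f,g), road(g,d)
round 3: derive path(g,d) via R1 from path(g,g), road(g,d)
round 4: derive path(c,c) via R1 from path(c,d), road(d,c)
round 4: derive path(c,j) via R1 from path(c,d), road(d,j)
round 4: derive path(f,j) via R1 from path(f,d), road(d,j)
round 4: derive path(g,j) via R1 from path(g,d), road(d,j)

no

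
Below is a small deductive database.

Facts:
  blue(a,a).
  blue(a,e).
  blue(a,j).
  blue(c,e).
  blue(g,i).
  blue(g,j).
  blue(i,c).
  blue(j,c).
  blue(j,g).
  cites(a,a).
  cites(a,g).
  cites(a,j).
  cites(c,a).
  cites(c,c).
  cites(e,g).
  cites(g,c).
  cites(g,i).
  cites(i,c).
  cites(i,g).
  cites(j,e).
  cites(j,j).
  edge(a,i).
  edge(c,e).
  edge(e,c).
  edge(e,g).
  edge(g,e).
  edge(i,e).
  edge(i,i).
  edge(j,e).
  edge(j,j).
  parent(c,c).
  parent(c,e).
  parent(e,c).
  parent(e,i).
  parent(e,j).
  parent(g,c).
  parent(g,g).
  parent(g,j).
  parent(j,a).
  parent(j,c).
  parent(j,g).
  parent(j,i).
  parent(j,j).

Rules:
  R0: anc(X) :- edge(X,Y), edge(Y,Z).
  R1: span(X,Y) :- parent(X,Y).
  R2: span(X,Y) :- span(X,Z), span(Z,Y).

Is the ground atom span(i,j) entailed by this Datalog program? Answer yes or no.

round 1: derive span(c,c) via R1 from parent(c,c)
round 1: derive span(c,e) via R1 from parent(c,e)
round 1: derive span(e,c) via R1 from parent(e,c)
round 1: derive span(e,i) via R1 from parent(e,i)
round 1: derive span(e,j) via R1 from parent(e,j)
round 1: derive span(g,c) via R1 from parent(g,c)
round 1: derive span(g,g) via R1 from parent(g,g)
round 1: derive span(g,j) via R1 from parent(g,j)
round 1: derive span(j,a) via R1 from parent(j,a)
round 1: derive span(j,c) via R1 from parent(j,c)
round 1: derive span(j,g) via R1 from parent(j,g)
round 1: derive span(j,i) via R1 from parent(j,i)
round 1: derive span(j,j) via R1 from parent(j,j)
round 2: derive span(c,i) via R2 from span(c,e), span(e,i)
round 2: derive span(c,j) via R2 from span(c,e), span(e,j)
round 2: derive span(e,a) via R2 from span(e,j), span(j,a)
round 2: derive span(e,e) via R2 from span(e,c), span(c,e)
round 2: derive span(e,g) via R2 from span(e,j), span(j,g)
round 2: derive span(g,a) via R2 from span(g,j), span(j,a)
round 2: derive span(g,e) via R2 from span(g,c), span(c,e)
round 2: derive span(g,i) via R2 from span(g,j), span(j,i)
round 2: derive span(j,e) via R2 from span(j,c), span(c,e)
round 3: derive span(c,a) via R2 from span(c,e), span(e,a)
round 3: derive span(c,g) via R2 from span(c,e), span(e,g)

no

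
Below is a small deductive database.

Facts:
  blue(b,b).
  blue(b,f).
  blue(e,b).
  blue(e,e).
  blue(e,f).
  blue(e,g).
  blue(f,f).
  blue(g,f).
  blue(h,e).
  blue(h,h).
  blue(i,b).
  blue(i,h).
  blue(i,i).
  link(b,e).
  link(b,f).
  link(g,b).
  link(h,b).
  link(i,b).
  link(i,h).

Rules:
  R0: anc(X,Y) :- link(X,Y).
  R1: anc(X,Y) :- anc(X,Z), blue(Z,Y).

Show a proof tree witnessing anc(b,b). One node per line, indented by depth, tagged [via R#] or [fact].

round 1: derive anc(b,e) via R0 from link(b,e)
round 1: derive anc(b,f) via R0 from link(b,f)
round 1: derive anc(g,b) via R0 from link(g,b)
round 1: derive anc(h,b) via R0 from link(h,b)
round 1: derive anc(i,b) via R0 from link(i,b)
round 1: derive anc(i,h) via R0 from link(i,h)
round 2: derive anc(b,b) via R1 from anc(b,e), blue(e,b)
round 2: derive anc(b,g) via R1 from anc(b,e), blue(e,g)
round 2: derive anc(g,f) via R1 from anc(g,b), blue(b,f)
round 2: derive anc(h,f) via R1 from anc(h,b), blue(b,f)
round 2: derive anc(i,e) via R1 from anc(i,h), blue(h,e)
round 2: derive anc(i,f) via R1 from anc(i,b), blue(b,f)
round 3: derive anc(i,g) via R1 from anc(i,e), blue(e,g)

anc(b,b)  [via R1]
  anc(b,e)  [via R0]
    link(b,e)  [fact]
  blue(e,b)  [fact]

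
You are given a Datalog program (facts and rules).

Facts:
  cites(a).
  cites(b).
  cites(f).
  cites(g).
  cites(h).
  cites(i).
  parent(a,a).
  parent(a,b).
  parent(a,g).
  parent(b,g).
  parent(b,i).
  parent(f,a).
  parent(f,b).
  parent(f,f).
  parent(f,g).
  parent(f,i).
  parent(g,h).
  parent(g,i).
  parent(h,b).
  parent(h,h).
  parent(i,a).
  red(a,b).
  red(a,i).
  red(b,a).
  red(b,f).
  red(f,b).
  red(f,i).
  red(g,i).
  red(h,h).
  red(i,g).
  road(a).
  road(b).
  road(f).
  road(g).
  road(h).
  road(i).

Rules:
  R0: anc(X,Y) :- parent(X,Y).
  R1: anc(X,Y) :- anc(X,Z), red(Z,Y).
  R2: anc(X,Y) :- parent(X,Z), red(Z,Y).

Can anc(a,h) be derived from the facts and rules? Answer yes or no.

round 1: derive anc(a,a) via R0 from parent(a,a)
round 1: derive anc(a,b) via R0 from parent(a,b)
round 1: derive anc(a,g) via R0 from parent(a,g)
round 1: derive anc(b,g) via R0 from parent(b,g)
round 1: derive anc(b,i) via R0 from parent(b,i)
round 1: derive anc(f,a) via R0 from parent(f,a)
round 1: derive anc(f,b) via R0 from parent(f,b)
round 1: derive anc(f,f) via R0 from parent(f,f)
round 1: derive anc(f,g) via R0 from parent(f,g)
round 1: derive anc(f,i) via R0 from parent(f,i)
round 1: derive anc(g,h) via R0 from parent(g,h)
round 1: derive anc(g,i) via R0 from parent(g,i)
round 1: derive anc(h,b) via R0 from parent(h,b)
round 1: derive anc(h,h) via R0 from parent(h,h)
round 1: derive anc(i,a) via R0 from parent(i,a)
round 1: derive anc(a,f) via R2 from parent(a,b), red(b,f)
round 1: derive anc(a,i) via R2 from parent(a,a), red(a,i)
round 1: derive anc(g,g) via R2 from parent(g,i), red(i,g)
round 1: derive anc(h,a) via R2 from parent(h,b), red(b,a)
round 1: derive anc(h,f) via R2 from parent(h,b), red(b,f)
round 1: derive anc(i,b) via R2 from parent(i,a), red(a,b)
round 1: derive anc(i,i) via R2 from parent(i,a), red(a,i)
round 2: derive anc(h,i) via R1 from anc(h,a), red(a,i)
round 2: derive anc(i,f) via R1 from anc(i,b), red(b,f)
round 2: derive anc(i,g) via R1 from anc(i,i), red(i,g)
round 3: derive anc(h,g) via R1 from anc(h,i), red(i,g)

no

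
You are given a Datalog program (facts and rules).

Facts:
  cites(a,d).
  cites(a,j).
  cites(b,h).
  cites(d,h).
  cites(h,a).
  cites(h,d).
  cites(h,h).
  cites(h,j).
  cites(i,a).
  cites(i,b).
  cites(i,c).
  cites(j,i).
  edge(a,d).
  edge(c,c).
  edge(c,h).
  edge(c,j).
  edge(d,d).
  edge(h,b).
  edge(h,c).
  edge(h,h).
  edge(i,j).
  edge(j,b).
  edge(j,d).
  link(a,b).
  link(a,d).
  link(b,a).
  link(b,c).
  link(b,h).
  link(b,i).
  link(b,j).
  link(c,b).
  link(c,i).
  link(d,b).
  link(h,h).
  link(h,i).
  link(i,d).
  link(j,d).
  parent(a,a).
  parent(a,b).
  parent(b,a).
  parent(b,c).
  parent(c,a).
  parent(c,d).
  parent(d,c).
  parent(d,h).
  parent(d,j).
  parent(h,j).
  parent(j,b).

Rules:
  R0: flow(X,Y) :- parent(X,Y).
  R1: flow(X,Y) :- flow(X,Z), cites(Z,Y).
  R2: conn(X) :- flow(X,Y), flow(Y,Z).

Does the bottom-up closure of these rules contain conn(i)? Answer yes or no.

round 1: derive flow(a,a) via R0 from parent(a,a)
round 1: derive flow(a,b) via R0 from parent(a,b)
round 1: derive flow(b,a) via R0 from parent(b,a)
round 1: derive flow(b,c) via R0 from parent(b,c)
round 1: derive flow(c,a) via R0 from parent(c,a)
round 1: derive flow(c,d) via R0 from parent(c,d)
round 1: derive flow(d,c) via R0 from parent(d,c)
round 1: derive flow(d,h) via R0 from parent(d,h)
round 1: derive flow(d,j) via R0 from parent(d,j)
round 1: derive flow(h,j) via R0 from parent(h,j)
round 1: derive flow(j,b) via R0 from parent(j,b)
round 2: derive flow(a,d) via R1 from flow(a,a), cites(a,d)
round 2: derive flow(a,h) via R1 from flow(a,b), cites(b,h)
round 2: derive flow(a,j) via R1 from flow(a,a), cites(a,j)
round 2: derive flow(b,d) via R1 from flow(b,a), cites(a,d)
round 2: derive flow(b,j) via R1 from flow(b,a), cites(a,j)
round 2: derive flow(c,h) via R1 from flow(c,d), cites(d,h)
round 2: derive flow(c,j) via R1 from flow(c,a), cites(a,j)
round 2: derive flow(d,a) via R1 from flow(d,h), cites(h,a)
round 2: derive flow(d,d) via R1 from flow(d,h), cites(h,d)
round 2: derive flow(d,i) via R1 from flow(d,j), cites(j,i)
round 2: derive flow(h,i) via R1 from flow(h,j), cites(j,i)
round 2: derive flow(j,h) via R1 from flow(j,b), cites(b,h)
round 2: derive conn(a) via R2 from flow(a,a), flow(a,a)
round 2: derive conn(b) via R2 from flow(b,a), flow(a,a)
round 2: derive conn(c) via R2 from flow(c,a), flow(a,a)
round 2: derive conn(d) via R2 from flow(d,c), flow(c,a)
round 2: derive conn(h) via R2 from flow(h,j), flow(j,b)
round 2: derive conn(j) via R2 from flow(j,b), flow(b,a)
round 3: derive flow(a,i) via R1 from flow(a,j), cites(j,i)
round 3: derive flow(b,h) via R1 from flow(b,d), cites(d,h)
round 3: derive flow(b,i) via R1 from flow(b,j), cites(j,i)
round 3: derive flow(c,i) via R1 from flow(c,j), cites(j,i)
round 3: derive flow(d,b) via R1 from flow(d,i), cites(i,b)
round 3: derive flow(h,a) via R1 from flow(h,i), cites(i,a)
round 3: derive flow(h,b) via R1 from flow(h,i), cites(i,b)
round 3: derive flow(h,c) via R1 from flow(h,i), cites(i,c)
round 3: derive flow(j,a) via R1 from flow(j,h), cites(h,a)
round 3: derive flow(j,d) via R1 from flow(j,h), cites(h,d)
round 3: derive flow(j,j) via R1 from flow(j,h), cites(h,j)
round 4: derive flow(a,c) via R1 from flow(a,i), cites(i,c)
round 4: derive flow(b,b) via R1 from flow(b,i), cites(i,b)
round 4: derive flow(c,b) via R1 from flow(c,i), cites(i,b)
round 4: derive flow(c,c) via R1 from flow(c,i), cites(i,c)
round 4: derive flow(h,d) via R1 from flow(h,a), cites(a,d)
round 4: derive flow(h,h) via R1 from flow(h,b), cites(b,h)
round 4: derive flow(j,i) via R1 from flow(j,j), cites(j,i)
round 5: derive flow(j,c) via R1 from flow(j,i), cites(i,c)

no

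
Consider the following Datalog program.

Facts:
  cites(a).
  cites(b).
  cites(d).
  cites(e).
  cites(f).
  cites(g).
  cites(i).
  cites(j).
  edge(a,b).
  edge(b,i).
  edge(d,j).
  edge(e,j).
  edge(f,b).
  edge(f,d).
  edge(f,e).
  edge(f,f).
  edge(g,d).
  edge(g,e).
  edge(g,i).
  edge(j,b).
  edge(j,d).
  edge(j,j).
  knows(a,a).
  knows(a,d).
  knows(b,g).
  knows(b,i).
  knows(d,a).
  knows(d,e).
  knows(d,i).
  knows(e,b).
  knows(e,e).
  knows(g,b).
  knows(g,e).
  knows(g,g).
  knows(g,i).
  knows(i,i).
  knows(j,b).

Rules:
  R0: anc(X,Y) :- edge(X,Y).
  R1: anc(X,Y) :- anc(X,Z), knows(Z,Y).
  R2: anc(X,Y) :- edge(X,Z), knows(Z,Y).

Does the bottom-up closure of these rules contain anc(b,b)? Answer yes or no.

round 1: derive anc(a,b) via R0 from edge(a,b)
round 1: derive anc(b,i) via R0 from edge(b,i)
round 1: derive anc(d,j) via R0 from edge(d,j)
round 1: derive anc(e,j) via R0 from edge(e,j)
round 1: derive anc(f,b) via R0 from edge(f,b)
round 1: derive anc(f,d) via R0 from edge(f,d)
round 1: derive anc(f,e) via R0 from edge(f,e)
round 1: derive anc(f,f) via R0 from edge(f,f)
round 1: derive anc(g,d) via R0 from edge(g,d)
round 1: derive anc(g,e) via R0 from edge(g,e)
round 1: derive anc(g,i) via R0 from edge(g,i)
round 1: derive anc(j,b) via R0 from edge(j,b)
round 1: derive anc(j,d) via R0 from edge(j,d)
round 1: derive anc(j,j) via R0 from edge(j,j)
round 1: derive anc(a,g) via R2 from edge(a,b), knows(b,g)
round 1: derive anc(a,i) via R2 from edge(a,b), knows(b,i)
round 1: derive anc(d,b) via R2 from edge(d,j), knows(j,b)
round 1: derive anc(e,b) via R2 from edge(e,j), knows(j,b)
round 1: derive anc(f,a) via R2 from edge(f,d), knows(d,a)
round 1: derive anc(f,g) via R2 from edge(f,b), knows(b,g)
round 1: derive anc(f,i) via R2 from edge(f,b), knows(b,i)
round 1: derive anc(g,a) via R2 from edge(g,d), knows(d,a)
round 1: derive anc(g,b) via R2 from edge(g,e), knows(e,b)
round 1: derive anc(j,a) via R2 from edge(j,d), knows(d,a)
round 1: derive anc(j,e) via R2 from edge(j,d), knows(d,e)
round 1: derive anc(j,g) via R2 from edge(j,b), knows(b,g)
round 1: derive anc(j,i) via R2 from edge(j,b), knows(b,i)
round 2: derive anc(a,e) via R1 from anc(a,g), knows(g,e)
round 2: derive anc(d,g) via R1 from anc(d,b), knows(b,g)
round 2: derive anc(d,i) via R1 from anc(d,b), knows(b,i)
round 2: derive anc(e,g) via R1 from anc(e,b), knows(b,g)
round 2: derive anc(e,i) via R1 from anc(e,b), knows(b,i)
round 2: derive anc(g,g) via R1 from anc(g,b), knows(b,g)
round 3: derive anc(d,e) via R1 from anc(d,g), knows(g,e)
round 3: derive anc(e,e) via R1 from anc(e,g), knows(g,e)

no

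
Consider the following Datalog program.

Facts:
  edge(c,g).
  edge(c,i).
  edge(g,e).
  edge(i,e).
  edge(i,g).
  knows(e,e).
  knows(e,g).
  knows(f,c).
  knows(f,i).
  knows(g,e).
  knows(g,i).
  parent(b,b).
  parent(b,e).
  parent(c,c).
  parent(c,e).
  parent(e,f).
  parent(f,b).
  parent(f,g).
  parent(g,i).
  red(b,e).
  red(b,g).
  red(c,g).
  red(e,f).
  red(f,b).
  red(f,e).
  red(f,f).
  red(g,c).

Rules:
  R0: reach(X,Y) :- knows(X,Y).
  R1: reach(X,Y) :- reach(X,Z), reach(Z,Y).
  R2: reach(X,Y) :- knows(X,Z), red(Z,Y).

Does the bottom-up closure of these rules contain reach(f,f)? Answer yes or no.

round 1: derive reach(e,e) via R0 from knows(e,e)
round 1: derive reach(e,g) via R0 from knows(e,g)
round 1: derive reach(f,c) via R0 from knows(f,c)
round 1: derive reach(f,i) via R0 from knows(f,i)
round 1: derive reach(g,e) via R0 from knows(g,e)
round 1: derive reach(g,i) via R0 from knows(g,i)
round 1: derive reach(e,c) via R2 from knows(e,g), red(g,c)
round 1: derive reach(e,f) via R2 from knows(e,e), red(e,f)
round 1: derive reach(f,g) via R2 from knows(f,c), red(c,g)
round 1: derive reach(g,f) via R2 from knows(g,e), red(e,f)
round 2: derive reach(e,i) via R1 from reach(e,f), reach(f,i)
round 2: derive reach(f,e) via R1 from reach(f,g), reach(g,e)
round 2: derive reach(f,f) via R1 from reach(f,g), reach(g,f)
round 2: derive reach(g,c) via R1 from reach(g,e), reach(e,c)
round 2: derive reach(g,g) via R1 from reach(g,e), reach(e,g)

yes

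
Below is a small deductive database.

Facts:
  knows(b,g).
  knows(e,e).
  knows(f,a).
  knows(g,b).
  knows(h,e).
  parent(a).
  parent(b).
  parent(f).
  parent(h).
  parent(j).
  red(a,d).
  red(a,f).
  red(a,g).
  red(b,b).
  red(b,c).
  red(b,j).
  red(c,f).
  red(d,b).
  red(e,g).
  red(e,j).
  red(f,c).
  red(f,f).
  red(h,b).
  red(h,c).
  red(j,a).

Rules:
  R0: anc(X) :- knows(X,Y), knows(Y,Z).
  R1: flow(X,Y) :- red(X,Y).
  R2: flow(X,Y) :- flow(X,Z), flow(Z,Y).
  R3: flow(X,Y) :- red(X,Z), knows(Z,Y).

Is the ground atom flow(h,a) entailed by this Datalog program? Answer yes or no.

round 1: derive flow(a,d) via R1 from red(a,d)
round 1: derive flow(a,f) via R1 from red(a,f)
round 1: derive flow(a,g) via R1 from red(a,g)
round 1: derive flow(b,b) via R1 from red(b,b)
round 1: derive flow(b,c) via R1 from red(b,c)
round 1: derive flow(b,j) via R1 from red(b,j)
round 1: derive flow(c,f) via R1 from red(c,f)
round 1: derive flow(d,b) via R1 from red(d,b)
round 1: derive flow(e,g) via R1 from red(e,g)
round 1: derive flow(e,j) via R1 from red(e,j)
round 1: derive flow(f,c) via R1 from red(f,c)
round 1: derive flow(f,f) via R1 from red(f,f)
round 1: derive flow(h,b) via R1 from red(h,b)
round 1: derive flow(h,c) via R1 from red(h,c)
round 1: derive flow(j,a) via R1 from red(j,a)
round 1: derive flow(a,a) via R3 from red(a,f), knows(f,a)
round 1: derive flow(a,b) via R3 from red(a,g), knows(g,b)
round 1: derive flow(b,g) via R3 from red(b,b), knows(b,g)
round 1: derive flow(c,a) via R3 from red(c,f), knows(f,a)
round 1: derive flow(d,g) via R3 from red(d,b), knows(b,g)
round 1: derive flow(e,b) via R3 from red(e,g), knows(g,b)
round 1: derive flow(f,a) via R3 from red(f,f), knows(f,a)
round 1: derive flow(h,g) via R3 from red(h,b), knows(b,g)
round 2: derive flow(a,c) via R2 from flow(a,b), flow(b,c)
round 2: derive flow(a,j) via R2 from flow(a,b), flow(b,j)
round 2: derive flow(b,a) via R2 from flow(b,c), flow(c,a)
round 2: derive flow(b,f) via R2 from flow(b,c), flow(c,f)
round 2: derive flow(c,b) via R2 from flow(c,a), flow(a,b)
round 2: derive flow(c,c) via R2 from flow(c,f), flow(f,c)
round 2: derive flow(c,d) via R2 from flow(c,a), flow(a,d)
round 2: derive flow(c,g) via R2 from flow(c,a), flow(a,g)
round 2: derive flow(d,c) via R2 from flow(d,b), flow(b,c)
round 2: derive flow(d,j) via R2 from flow(d,b), flow(b,j)
round 2: derive flow(e,a) via R2 from flow(e,j), flow(j,a)
round 2: derive flow(e,c) via R2 from flow(e,b), flow(b,c)
round 2: derive flow(f,b) via R2 from flow(f,a), flow(a,b)
round 2: derive flow(f,d) via R2 from flow(f,a), flow(a,d)
round 2: derive flow(f,g) via R2 from flow(f,a), flow(a,g)
round 2: derive flow(h,a) via R2 from flow(h,c), flow(c,a)
round 2: derive flow(h,f) via R2 from flow(h,c), flow(c,f)
round 2: derive flow(h,j) via R2 from flow(h,b), flow(b,j)
round 2: derive flow(j,b) via R2 from flow(j,a), flow(a,b)
round 2: derive flow(j,d) via R2 from flow(j,a), flow(a,d)
round 2: derive flow(j,f) via R2 from flow(j,a), flow(a,f)
round 2: derive flow(j,g) via R2 from flow(j,a), flow(a,g)
round 3: derive flow(b,d) via R2 from flow(b,a), flow(a,d)
round 3: derive flow(c,j) via R2 from flow(c,a), flow(a,j)
round 3: derive flow(d,a) via R2 from flow(d,b), flow(b,a)
round 3: derive flow(d,d) via R2 from flow(d,c), flow(c,d)
round 3: derive flow(d,f) via R2 from flow(d,b), flow(b,f)
round 3: derive flow(e,d) via R2 from flow(e,a), flow(a,d)
round 3: derive flow(e,f) via R2 from flow(e,a), flow(a,f)
round 3: derive flow(f,j) via R2 from flow(f,a), flow(a,j)
round 3: derive flow(h,d) via R2 from flow(h,a), flow(a,d)
round 3: derive flow(j,c) via R2 from flow(j,a), flow(a,c)
round 3: derive flow(j,j) via R2 from flow(j,a), flow(a,j)

yes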